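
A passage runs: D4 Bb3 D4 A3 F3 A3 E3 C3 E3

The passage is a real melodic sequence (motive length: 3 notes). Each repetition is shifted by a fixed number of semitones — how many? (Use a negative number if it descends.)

Taking 3-note groups, the heads are D4, A3, E3: the pattern moves down a 4th.
D4 to A3 spans -5 semitones.

-5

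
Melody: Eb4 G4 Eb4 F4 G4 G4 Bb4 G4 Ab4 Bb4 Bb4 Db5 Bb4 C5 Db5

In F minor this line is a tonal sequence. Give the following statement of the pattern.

Db5 F5 Db5 Eb5 F5

With a 5-note motive the entries are Eb4, G4, Bb4, each up a 3rd from the previous.
From Db5 the diatonic shape gives Db5 F5 Db5 Eb5 F5.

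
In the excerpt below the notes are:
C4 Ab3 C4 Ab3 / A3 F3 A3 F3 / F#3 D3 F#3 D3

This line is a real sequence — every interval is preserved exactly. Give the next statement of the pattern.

D#3 B2 D#3 B2

The 4-note cells begin on C4, A3, F#3 — each down a 3rd from the last.
So cell 4 is D#3 B2 D#3 B2.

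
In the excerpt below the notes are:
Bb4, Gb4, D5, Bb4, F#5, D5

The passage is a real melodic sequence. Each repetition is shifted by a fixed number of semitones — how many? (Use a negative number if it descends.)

The 2-note cells begin on Bb4, D5, F#5 — each up a 3rd from the last.
Counting half-steps from Bb4 to D5: 4.

4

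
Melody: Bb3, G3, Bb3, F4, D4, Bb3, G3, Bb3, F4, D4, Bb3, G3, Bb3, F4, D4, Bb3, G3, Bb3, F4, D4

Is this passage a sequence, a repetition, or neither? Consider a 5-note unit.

repetition

Each 5-note cell is identical (Bb3 G3 Bb3 F4 D4), restated at the same pitch.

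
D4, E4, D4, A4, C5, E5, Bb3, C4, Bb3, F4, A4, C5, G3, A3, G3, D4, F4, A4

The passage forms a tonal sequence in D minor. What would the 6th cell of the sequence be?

A2 Bb2 A2 E3 G3 Bb3

With a 6-note motive the entries are D4, Bb3, G3, each down a 3rd from the previous.
Extending down a 3rd: E3 → C3 → A2.
So cell 6 is A2 Bb2 A2 E3 G3 Bb3.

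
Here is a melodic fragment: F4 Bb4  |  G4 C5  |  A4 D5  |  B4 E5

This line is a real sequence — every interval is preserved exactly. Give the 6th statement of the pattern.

D#5 G#5

With a 2-note motive the entries are F4, G4, A4, B4, each up a 2nd from the previous.
Carrying on: C#5 → D#5.
So cell 6 is D#5 G#5.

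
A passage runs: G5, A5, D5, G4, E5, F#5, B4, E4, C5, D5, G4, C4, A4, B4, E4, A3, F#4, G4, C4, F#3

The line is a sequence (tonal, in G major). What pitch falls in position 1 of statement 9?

E3

Grouping in 4s, the 1st note of each cell is G5, E5, C5, A4, F#4.
Each moves down a 3rd. Continuing: D4 → B3 → G3 → E3.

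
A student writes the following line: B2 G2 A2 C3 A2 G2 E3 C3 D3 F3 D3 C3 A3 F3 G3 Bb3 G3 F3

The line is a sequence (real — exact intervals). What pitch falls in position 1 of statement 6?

C5

With 6-note cells, note 1 of each statement runs B2, E3, A3.
Carrying that up a 4th forward: D4 → G4 → C5.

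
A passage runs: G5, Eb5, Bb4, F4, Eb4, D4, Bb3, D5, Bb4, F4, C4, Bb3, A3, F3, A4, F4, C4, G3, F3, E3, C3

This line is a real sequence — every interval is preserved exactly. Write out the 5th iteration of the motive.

With a 7-note motive the entries are G5, D5, A4, each down a 4th from the previous.
Extending down a 4th: E4 → B3.
Statement 5 starts on B3 and keeps the same exact contour: B3 G3 D3 A2 G2 F#2 D2.

B3 G3 D3 A2 G2 F#2 D2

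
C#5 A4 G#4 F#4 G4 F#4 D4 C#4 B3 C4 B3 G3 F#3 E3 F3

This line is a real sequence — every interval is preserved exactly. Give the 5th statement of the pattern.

The 5-note cells begin on C#5, F#4, B3 — each down a 5th from the last.
Extending down a 5th: E3 → A2.
Statement 5 starts on A2 and keeps the same exact contour: A2 F2 E2 D2 Eb2.

A2 F2 E2 D2 Eb2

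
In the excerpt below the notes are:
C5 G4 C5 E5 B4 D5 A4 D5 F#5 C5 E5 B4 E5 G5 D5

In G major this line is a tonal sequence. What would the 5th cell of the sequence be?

With a 5-note motive the entries are C5, D5, E5, each up a 2nd from the previous.
Extending up a 2nd: F#5 → G5.
Statement 5 starts on G5 and keeps the same diatonic contour: G5 D5 G5 B5 F#5.

G5 D5 G5 B5 F#5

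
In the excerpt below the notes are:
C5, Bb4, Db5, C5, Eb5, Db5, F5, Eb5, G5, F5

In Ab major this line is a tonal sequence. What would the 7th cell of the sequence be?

Bb5 Ab5

Unit = 2 notes; the statements start on C5, Db5, Eb5, F5, G5, moving up a 2nd each time.
Continuing the starts: Ab5 → Bb5.
From Bb5 the diatonic shape gives Bb5 Ab5.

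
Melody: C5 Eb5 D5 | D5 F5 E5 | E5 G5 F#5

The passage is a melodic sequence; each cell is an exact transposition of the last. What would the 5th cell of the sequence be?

Taking 3-note groups, the heads are C5, D5, E5: the pattern moves up a 2nd.
Continuing the starts: F#5 → G#5.
From G#5 the exact shape gives G#5 B5 A#5.

G#5 B5 A#5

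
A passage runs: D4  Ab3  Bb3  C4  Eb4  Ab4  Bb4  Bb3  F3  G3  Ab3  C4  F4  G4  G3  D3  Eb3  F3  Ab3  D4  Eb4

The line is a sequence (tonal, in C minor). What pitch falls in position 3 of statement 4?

C3

With 7-note cells, note 3 of each statement runs Bb3, G3, Eb3.
One more down a 3rd gives C3.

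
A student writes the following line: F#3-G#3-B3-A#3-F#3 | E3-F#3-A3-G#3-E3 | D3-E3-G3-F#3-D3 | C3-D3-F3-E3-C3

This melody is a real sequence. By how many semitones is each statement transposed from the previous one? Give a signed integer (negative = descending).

The 5-note cells begin on F#3, E3, D3, C3 — each down a 2nd from the last.
Counting half-steps from F#3 to E3: -2.

-2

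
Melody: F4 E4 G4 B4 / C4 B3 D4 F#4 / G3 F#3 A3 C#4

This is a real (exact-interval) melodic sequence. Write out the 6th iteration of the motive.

E2 D#2 F#2 A#2

The 4-note cells begin on F4, C4, G3 — each down a 4th from the last.
Carrying on: D3 → A2 → E2.
Statement 6 starts on E2 and keeps the same exact contour: E2 D#2 F#2 A#2.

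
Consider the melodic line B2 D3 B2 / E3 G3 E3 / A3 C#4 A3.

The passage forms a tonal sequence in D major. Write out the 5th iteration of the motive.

G4 B4 G4

Unit = 3 notes; the statements start on B2, E3, A3, moving up a 4th each time.
Extending up a 4th: D4 → G4.
So cell 5 is G4 B4 G4.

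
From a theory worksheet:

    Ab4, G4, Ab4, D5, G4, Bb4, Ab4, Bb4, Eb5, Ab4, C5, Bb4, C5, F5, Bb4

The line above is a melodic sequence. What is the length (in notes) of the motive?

Try groups of 5 (3 cells in 15 notes):
Ab4 G4 Ab4 D5 G4 | Bb4 Ab4 Bb4 Eb5 Ab4 | C5 Bb4 C5 F5 Bb4
Every group is a transposition up a 2nd of the one before; no shorter unit works.

5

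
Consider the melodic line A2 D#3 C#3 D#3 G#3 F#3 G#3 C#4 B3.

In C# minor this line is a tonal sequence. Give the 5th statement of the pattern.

With a 3-note motive the entries are A2, D#3, G#3, each up a 4th from the previous.
Carrying on: C#4 → F#4.
From F#4 the diatonic shape gives F#4 B4 A4.

F#4 B4 A4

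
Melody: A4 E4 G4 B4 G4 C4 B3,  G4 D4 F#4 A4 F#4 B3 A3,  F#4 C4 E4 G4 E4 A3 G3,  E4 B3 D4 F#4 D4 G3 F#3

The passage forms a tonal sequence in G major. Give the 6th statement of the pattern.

The 7-note cells begin on A4, G4, F#4, E4 — each down a 2nd from the last.
Continuing the starts: D4 → C4.
So cell 6 is C4 G3 B3 D4 B3 E3 D3.

C4 G3 B3 D4 B3 E3 D3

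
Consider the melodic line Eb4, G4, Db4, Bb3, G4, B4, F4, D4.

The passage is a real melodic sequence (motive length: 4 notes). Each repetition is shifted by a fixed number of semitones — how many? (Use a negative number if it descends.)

Taking 4-note groups, the heads are Eb4, G4: the pattern moves up a 3rd.
Eb4 to G4 spans +4 semitones.

4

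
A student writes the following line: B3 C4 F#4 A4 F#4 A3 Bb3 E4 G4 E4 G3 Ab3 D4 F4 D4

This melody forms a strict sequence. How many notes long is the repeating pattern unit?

5

There are 15 notes; a 5-note unit gives 3 cells:
B3 C4 F#4 A4 F#4 | A3 Bb3 E4 G4 E4 | G3 Ab3 D4 F4 D4
Every group is a transposition down a 2nd of the one before; no shorter unit works.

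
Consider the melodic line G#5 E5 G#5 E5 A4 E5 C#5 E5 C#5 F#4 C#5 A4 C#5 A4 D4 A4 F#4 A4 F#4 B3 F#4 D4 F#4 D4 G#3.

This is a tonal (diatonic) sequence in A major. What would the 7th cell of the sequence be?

The 5-note cells begin on G#5, E5, C#5, A4, F#4 — each down a 3rd from the last.
Carrying on: D4 → B3.
So cell 7 is B3 G#3 B3 G#3 C#3.

B3 G#3 B3 G#3 C#3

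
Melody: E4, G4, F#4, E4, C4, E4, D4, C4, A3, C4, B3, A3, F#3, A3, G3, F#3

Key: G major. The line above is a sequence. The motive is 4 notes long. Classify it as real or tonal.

Every note is diatonic to G major.
Cell 1 has +3 semitones from note 1 to 2, but cell 2 has +4 — the interval quality changes while the contour stays the same, which is the hallmark of a tonal sequence.

tonal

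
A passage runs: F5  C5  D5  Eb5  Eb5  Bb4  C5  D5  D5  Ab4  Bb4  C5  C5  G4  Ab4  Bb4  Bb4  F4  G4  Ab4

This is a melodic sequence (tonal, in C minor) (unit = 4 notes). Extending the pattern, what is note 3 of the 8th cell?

D4

The unit is 4 notes. Position-3 pitches of the 5 shown cells: D5, C5, Bb4, Ab4, G4.
Extending down a 2nd: F4 → Eb4 → D4.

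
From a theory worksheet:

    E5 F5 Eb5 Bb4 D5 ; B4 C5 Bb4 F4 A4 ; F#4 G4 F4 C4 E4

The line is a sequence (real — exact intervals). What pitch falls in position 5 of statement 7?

The unit is 5 notes. Position-5 pitches of the 3 shown cells: D5, A4, E4.
Extending down a 4th: B3 → F#3 → C#3 → G#2.

G#2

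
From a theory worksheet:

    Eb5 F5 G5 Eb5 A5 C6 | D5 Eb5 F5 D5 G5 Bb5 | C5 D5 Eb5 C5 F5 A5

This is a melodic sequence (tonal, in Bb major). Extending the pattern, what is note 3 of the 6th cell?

With 6-note cells, note 3 of each statement runs G5, F5, Eb5.
Extending down a 2nd: D5 → C5 → Bb4.

Bb4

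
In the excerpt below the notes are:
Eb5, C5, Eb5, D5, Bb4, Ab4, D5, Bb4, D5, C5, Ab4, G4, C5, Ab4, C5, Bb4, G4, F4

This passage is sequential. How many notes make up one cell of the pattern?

6

Try groups of 6 (3 cells in 18 notes):
Eb5 C5 Eb5 D5 Bb4 Ab4 | D5 Bb4 D5 C5 Ab4 G4 | C5 Ab4 C5 Bb4 G4 F4
That's a consistent down a 2nd shift per cell, and no other grouping gives one.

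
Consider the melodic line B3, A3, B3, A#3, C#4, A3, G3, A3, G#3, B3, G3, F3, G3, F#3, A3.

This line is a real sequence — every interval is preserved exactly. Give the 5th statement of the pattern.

The 5-note cells begin on B3, A3, G3 — each down a 2nd from the last.
Continuing the starts: F3 → Eb3.
Statement 5 starts on Eb3 and keeps the same exact contour: Eb3 Db3 Eb3 D3 F3.

Eb3 Db3 Eb3 D3 F3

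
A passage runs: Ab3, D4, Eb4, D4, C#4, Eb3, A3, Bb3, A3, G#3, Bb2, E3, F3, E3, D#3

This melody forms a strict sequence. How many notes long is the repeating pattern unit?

5

15 notes total. Splitting into 3 groups of 5:
Ab3 D4 Eb4 D4 C#4 | Eb3 A3 Bb3 A3 G#3 | Bb2 E3 F3 E3 D#3
Each cell is the previous one down a 4th — so the unit is 5 notes.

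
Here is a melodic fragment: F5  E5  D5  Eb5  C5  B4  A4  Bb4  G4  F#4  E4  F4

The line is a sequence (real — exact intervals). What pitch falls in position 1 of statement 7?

With 4-note cells, note 1 of each statement runs F5, C5, G4.
Carrying that down a 4th forward: D4 → A3 → E3 → B2.

B2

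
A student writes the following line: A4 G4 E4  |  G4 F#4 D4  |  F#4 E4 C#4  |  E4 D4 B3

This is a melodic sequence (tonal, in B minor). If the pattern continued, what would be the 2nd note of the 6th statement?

Grouping in 3s, the 2nd note of each cell is G4, F#4, E4, D4.
Carrying that down a 2nd forward: C#4 → B3.

B3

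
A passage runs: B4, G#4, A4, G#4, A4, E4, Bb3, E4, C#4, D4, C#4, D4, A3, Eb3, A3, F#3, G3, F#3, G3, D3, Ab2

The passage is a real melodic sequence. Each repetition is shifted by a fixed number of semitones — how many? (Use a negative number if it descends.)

The 7-note cells begin on B4, E4, A3 — each down a 5th from the last.
B4 to E4 spans -7 semitones.

-7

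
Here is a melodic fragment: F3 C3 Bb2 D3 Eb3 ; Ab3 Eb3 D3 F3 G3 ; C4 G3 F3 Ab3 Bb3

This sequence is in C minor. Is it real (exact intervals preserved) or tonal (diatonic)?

tonal

Every note is diatonic to C minor.
Cell 1 has -2 semitones from note 2 to 3, but cell 2 has -1 — the interval quality changes while the contour stays the same, which is the hallmark of a tonal sequence.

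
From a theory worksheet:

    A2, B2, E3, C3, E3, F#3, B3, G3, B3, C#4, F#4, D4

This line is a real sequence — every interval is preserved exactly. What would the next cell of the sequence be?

F#4 G#4 C#5 A4

With a 4-note motive the entries are A2, E3, B3, each up a 5th from the previous.
Statement 4 starts on F#4 and keeps the same exact contour: F#4 G#4 C#5 A4.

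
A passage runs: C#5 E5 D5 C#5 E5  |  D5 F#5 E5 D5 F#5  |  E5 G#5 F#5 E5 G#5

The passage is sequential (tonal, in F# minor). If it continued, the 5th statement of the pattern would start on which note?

Unit = 5 notes; the statements start on C#5, D5, E5, moving up a 2nd each time.
Continuing: F#5 → G#5. Statement 5 starts on G#5.

G#5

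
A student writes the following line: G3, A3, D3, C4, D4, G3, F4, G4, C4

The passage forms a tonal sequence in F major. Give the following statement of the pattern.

The 3-note cells begin on G3, C4, F4 — each up a 4th from the last.
So cell 4 is Bb4 C5 F4.

Bb4 C5 F4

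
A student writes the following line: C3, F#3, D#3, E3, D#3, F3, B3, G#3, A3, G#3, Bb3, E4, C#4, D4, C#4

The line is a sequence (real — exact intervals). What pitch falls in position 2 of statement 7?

C6

The unit is 5 notes. Position-2 pitches of the 3 shown cells: F#3, B3, E4.
Carrying that up a 4th forward: A4 → D5 → G5 → C6.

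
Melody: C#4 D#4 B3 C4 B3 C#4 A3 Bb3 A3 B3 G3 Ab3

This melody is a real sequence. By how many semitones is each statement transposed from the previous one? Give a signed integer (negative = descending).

-2

Taking 4-note groups, the heads are C#4, B3, A3: the pattern moves down a 2nd.
Counting half-steps from C#4 to B3: -2.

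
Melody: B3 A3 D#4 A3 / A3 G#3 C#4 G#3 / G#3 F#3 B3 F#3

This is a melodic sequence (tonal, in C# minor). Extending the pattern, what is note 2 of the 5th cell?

The unit is 4 notes. Position-2 pitches of the 3 shown cells: A3, G#3, F#3.
Extending down a 2nd: E3 → D#3.

D#3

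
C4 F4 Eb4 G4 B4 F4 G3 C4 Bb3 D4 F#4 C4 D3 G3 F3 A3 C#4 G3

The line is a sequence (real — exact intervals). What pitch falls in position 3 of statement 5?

With 6-note cells, note 3 of each statement runs Eb4, Bb3, F3.
Carrying that down a 4th forward: C3 → G2.

G2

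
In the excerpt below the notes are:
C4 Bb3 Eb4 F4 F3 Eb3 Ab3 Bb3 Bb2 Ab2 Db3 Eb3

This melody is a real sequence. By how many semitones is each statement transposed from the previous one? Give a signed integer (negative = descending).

The 4-note cells begin on C4, F3, Bb2 — each down a 5th from the last.
C4 to F3 spans -7 semitones.

-7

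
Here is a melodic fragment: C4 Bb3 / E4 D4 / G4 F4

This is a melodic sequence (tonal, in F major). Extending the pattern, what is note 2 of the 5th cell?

Grouping in 2s, the 2nd note of each cell is Bb3, D4, F4.
Carrying that up a 3rd forward: A4 → C5.

C5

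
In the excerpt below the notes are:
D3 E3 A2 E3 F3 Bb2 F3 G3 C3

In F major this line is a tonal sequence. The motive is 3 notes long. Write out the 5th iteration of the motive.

The 3-note cells begin on D3, E3, F3 — each up a 2nd from the last.
Continuing the starts: G3 → A3.
Statement 5 starts on A3 and keeps the same diatonic contour: A3 Bb3 E3.

A3 Bb3 E3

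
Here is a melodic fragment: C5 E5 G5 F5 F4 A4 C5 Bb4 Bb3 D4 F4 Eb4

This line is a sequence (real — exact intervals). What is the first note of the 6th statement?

Unit = 4 notes; the statements start on C5, F4, Bb3, moving down a 5th each time.
Extending the heads down a 5th: Eb3 → Ab2 → Db2.

Db2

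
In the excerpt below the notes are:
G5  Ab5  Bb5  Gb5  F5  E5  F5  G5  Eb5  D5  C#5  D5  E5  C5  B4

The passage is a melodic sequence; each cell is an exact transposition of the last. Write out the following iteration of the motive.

A#4 B4 C#5 A4 G#4

The 5-note cells begin on G5, E5, C#5 — each down a 3rd from the last.
So cell 4 is A#4 B4 C#5 A4 G#4.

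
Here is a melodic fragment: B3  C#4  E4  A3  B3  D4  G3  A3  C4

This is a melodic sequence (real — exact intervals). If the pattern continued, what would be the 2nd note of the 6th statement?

Eb3

The unit is 3 notes. Position-2 pitches of the 3 shown cells: C#4, B3, A3.
Each moves down a 2nd. Continuing: G3 → F3 → Eb3.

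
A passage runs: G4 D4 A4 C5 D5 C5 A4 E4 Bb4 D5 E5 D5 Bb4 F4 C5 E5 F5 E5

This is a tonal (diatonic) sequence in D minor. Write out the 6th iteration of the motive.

E5 Bb4 F5 A5 Bb5 A5

With a 6-note motive the entries are G4, A4, Bb4, each up a 2nd from the previous.
Carrying on: C5 → D5 → E5.
Statement 6 starts on E5 and keeps the same diatonic contour: E5 Bb4 F5 A5 Bb5 A5.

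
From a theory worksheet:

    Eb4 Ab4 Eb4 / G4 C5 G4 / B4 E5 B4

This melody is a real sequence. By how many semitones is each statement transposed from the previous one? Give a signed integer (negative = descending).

4

With a 3-note motive the entries are Eb4, G4, B4, each up a 3rd from the previous.
Eb4→G4 is 67 − 63 = 4 semitones.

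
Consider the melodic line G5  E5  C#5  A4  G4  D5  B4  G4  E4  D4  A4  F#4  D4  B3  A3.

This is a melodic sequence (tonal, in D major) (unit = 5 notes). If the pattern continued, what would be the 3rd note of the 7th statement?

F#2

With 5-note cells, note 3 of each statement runs C#5, G4, D4.
Each moves down a 4th. Continuing: A3 → E3 → B2 → F#2.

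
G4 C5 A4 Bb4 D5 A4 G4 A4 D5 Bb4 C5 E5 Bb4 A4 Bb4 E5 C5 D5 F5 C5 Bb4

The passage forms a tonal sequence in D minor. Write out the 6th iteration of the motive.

E5 A5 F5 G5 Bb5 F5 E5

Unit = 7 notes; the statements start on G4, A4, Bb4, moving up a 2nd each time.
Continuing the starts: C5 → D5 → E5.
From E5 the diatonic shape gives E5 A5 F5 G5 Bb5 F5 E5.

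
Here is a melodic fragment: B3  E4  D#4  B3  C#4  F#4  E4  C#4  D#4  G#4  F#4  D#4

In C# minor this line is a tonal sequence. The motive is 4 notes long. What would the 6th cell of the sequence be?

G#4 C#5 B4 G#4

Unit = 4 notes; the statements start on B3, C#4, D#4, moving up a 2nd each time.
Extending up a 2nd: E4 → F#4 → G#4.
So cell 6 is G#4 C#5 B4 G#4.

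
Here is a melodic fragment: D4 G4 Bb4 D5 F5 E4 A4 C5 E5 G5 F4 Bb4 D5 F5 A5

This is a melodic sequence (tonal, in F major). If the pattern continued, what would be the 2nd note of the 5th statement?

Grouping in 5s, the 2nd note of each cell is G4, A4, Bb4.
Carrying that up a 2nd forward: C5 → D5.

D5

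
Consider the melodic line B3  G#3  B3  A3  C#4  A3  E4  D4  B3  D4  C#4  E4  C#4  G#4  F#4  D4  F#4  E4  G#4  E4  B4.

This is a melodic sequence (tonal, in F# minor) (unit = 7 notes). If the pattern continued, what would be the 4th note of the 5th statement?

B4

The unit is 7 notes. Position-4 pitches of the 3 shown cells: A3, C#4, E4.
Carrying that up a 3rd forward: G#4 → B4.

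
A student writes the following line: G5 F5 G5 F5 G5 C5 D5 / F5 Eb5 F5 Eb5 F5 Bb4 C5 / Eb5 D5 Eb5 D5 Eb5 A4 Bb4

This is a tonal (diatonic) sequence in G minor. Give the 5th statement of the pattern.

C5 Bb4 C5 Bb4 C5 F4 G4

Taking 7-note groups, the heads are G5, F5, Eb5: the pattern moves down a 2nd.
Extending down a 2nd: D5 → C5.
Statement 5 starts on C5 and keeps the same diatonic contour: C5 Bb4 C5 Bb4 C5 F4 G4.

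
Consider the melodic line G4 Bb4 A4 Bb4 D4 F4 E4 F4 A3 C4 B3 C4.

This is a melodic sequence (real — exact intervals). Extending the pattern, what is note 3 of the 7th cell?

D#2

The unit is 4 notes. Position-3 pitches of the 3 shown cells: A4, E4, B3.
Each moves down a 4th. Continuing: F#3 → C#3 → G#2 → D#2.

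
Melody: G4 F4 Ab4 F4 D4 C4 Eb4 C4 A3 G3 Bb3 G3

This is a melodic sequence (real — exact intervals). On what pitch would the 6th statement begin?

The 4-note cells begin on G4, D4, A3 — each down a 4th from the last.
Continuing: E3 → B2 → F#2. Statement 6 starts on F#2.

F#2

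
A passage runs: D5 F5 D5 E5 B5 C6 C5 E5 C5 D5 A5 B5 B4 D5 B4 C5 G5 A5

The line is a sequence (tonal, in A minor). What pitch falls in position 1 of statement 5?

With 6-note cells, note 1 of each statement runs D5, C5, B4.
Extending down a 2nd: A4 → G4.

G4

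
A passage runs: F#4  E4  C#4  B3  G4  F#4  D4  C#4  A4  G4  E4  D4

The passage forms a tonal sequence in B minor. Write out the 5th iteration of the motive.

C#5 B4 G4 F#4

With a 4-note motive the entries are F#4, G4, A4, each up a 2nd from the previous.
Carrying on: B4 → C#5.
From C#5 the diatonic shape gives C#5 B4 G4 F#4.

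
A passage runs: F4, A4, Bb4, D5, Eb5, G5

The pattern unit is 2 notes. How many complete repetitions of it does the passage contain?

3

6 notes in groups of 2 gives 6/2 = 3 statements.
Starts: F4, Bb4, Eb5 — each up a 4th.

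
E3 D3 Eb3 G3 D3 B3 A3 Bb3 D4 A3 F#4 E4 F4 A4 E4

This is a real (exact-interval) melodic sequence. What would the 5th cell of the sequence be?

Taking 5-note groups, the heads are E3, B3, F#4: the pattern moves up a 5th.
Carrying on: C#5 → G#5.
From G#5 the exact shape gives G#5 F#5 G5 B5 F#5.

G#5 F#5 G5 B5 F#5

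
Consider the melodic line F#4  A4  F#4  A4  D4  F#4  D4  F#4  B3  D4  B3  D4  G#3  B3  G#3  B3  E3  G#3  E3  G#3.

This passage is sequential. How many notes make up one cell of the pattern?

4

Try groups of 4 (5 cells in 20 notes):
F#4 A4 F#4 A4 | D4 F#4 D4 F#4 | B3 D4 B3 D4 | G#3 B3 G#3 B3 | E3 G#3 E3 G#3
That's a consistent down a 3rd shift per cell, and no other grouping gives one.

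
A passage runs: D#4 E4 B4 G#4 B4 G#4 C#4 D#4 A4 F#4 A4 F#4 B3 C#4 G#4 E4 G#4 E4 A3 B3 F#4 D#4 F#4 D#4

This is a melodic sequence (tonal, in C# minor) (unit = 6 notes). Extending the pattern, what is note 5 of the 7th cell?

C#4

Grouping in 6s, the 5th note of each cell is B4, A4, G#4, F#4.
Carrying that down a 2nd forward: E4 → D#4 → C#4.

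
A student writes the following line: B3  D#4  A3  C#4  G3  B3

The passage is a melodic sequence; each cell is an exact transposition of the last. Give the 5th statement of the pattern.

Eb3 G3

With a 2-note motive the entries are B3, A3, G3, each down a 2nd from the previous.
Continuing the starts: F3 → Eb3.
Statement 5 starts on Eb3 and keeps the same exact contour: Eb3 G3.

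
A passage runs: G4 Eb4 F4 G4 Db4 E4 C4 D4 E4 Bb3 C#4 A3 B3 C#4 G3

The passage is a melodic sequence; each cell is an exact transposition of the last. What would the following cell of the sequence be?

With a 5-note motive the entries are G4, E4, C#4, each down a 3rd from the previous.
So cell 4 is A#3 F#3 G#3 A#3 E3.

A#3 F#3 G#3 A#3 E3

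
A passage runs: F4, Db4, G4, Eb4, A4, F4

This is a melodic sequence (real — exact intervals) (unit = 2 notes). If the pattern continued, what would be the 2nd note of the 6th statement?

B4

With 2-note cells, note 2 of each statement runs Db4, Eb4, F4.
Extending up a 2nd: G4 → A4 → B4.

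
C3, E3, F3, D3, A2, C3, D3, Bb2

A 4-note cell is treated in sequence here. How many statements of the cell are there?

2

8 notes in groups of 4 gives 8/4 = 2 statements.
Starts: C3, A2 — each down a 3rd.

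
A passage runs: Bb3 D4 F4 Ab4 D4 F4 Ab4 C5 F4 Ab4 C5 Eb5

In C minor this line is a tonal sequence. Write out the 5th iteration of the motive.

C5 Eb5 G5 Bb5

With a 4-note motive the entries are Bb3, D4, F4, each up a 3rd from the previous.
Carrying on: Ab4 → C5.
So cell 5 is C5 Eb5 G5 Bb5.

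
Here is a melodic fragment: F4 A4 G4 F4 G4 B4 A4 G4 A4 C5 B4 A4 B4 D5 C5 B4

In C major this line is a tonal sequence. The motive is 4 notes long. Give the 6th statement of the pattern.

D5 F5 E5 D5

Taking 4-note groups, the heads are F4, G4, A4, B4: the pattern moves up a 2nd.
Continuing the starts: C5 → D5.
From D5 the diatonic shape gives D5 F5 E5 D5.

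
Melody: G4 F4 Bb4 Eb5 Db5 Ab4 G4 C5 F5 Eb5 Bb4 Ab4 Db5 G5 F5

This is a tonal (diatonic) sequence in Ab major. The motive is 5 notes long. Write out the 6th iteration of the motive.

Unit = 5 notes; the statements start on G4, Ab4, Bb4, moving up a 2nd each time.
Carrying on: C5 → Db5 → Eb5.
From Eb5 the diatonic shape gives Eb5 Db5 G5 C6 Bb5.

Eb5 Db5 G5 C6 Bb5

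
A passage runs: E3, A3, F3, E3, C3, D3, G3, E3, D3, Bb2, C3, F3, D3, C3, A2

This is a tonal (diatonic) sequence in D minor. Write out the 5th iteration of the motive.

A2 D3 Bb2 A2 F2

With a 5-note motive the entries are E3, D3, C3, each down a 2nd from the previous.
Extending down a 2nd: Bb2 → A2.
From A2 the diatonic shape gives A2 D3 Bb2 A2 F2.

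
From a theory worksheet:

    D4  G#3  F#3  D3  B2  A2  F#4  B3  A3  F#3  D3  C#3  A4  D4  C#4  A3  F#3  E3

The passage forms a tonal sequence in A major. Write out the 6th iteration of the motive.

G#5 C#5 B4 G#4 E4 D4

The 6-note cells begin on D4, F#4, A4 — each up a 3rd from the last.
Carrying on: C#5 → E5 → G#5.
From G#5 the diatonic shape gives G#5 C#5 B4 G#4 E4 D4.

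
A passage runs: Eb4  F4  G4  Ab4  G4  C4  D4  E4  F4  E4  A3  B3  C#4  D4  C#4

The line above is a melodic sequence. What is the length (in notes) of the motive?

5

Try groups of 5 (3 cells in 15 notes):
Eb4 F4 G4 Ab4 G4 | C4 D4 E4 F4 E4 | A3 B3 C#4 D4 C#4
Every group is a transposition down a 3rd of the one before; no shorter unit works.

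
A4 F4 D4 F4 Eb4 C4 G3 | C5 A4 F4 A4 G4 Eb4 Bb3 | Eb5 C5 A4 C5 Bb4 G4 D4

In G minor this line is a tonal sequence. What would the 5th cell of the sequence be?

Bb5 G5 Eb5 G5 F5 D5 A4

Taking 7-note groups, the heads are A4, C5, Eb5: the pattern moves up a 3rd.
Carrying on: G5 → Bb5.
From Bb5 the diatonic shape gives Bb5 G5 Eb5 G5 F5 D5 A4.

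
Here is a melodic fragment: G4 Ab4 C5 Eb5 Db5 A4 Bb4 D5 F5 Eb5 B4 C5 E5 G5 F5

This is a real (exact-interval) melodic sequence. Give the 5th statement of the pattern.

D#5 E5 G#5 B5 A5

Taking 5-note groups, the heads are G4, A4, B4: the pattern moves up a 2nd.
Extending up a 2nd: C#5 → D#5.
So cell 5 is D#5 E5 G#5 B5 A5.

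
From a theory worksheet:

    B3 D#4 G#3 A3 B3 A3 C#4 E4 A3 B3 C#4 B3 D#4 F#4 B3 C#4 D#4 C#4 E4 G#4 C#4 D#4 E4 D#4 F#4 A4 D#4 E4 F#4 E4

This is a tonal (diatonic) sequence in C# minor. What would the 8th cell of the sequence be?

Unit = 6 notes; the statements start on B3, C#4, D#4, E4, F#4, moving up a 2nd each time.
Continuing the starts: G#4 → A4 → B4.
From B4 the diatonic shape gives B4 D#5 G#4 A4 B4 A4.

B4 D#5 G#4 A4 B4 A4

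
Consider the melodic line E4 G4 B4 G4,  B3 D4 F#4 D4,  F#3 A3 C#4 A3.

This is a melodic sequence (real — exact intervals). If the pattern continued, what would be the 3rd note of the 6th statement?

Grouping in 4s, the 3rd note of each cell is B4, F#4, C#4.
Extending down a 4th: G#3 → D#3 → A#2.

A#2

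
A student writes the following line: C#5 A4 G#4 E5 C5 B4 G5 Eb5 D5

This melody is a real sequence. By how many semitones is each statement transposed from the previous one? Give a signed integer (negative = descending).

3

Taking 3-note groups, the heads are C#5, E5, G5: the pattern moves up a 3rd.
Counting half-steps from C#5 to E5: 3.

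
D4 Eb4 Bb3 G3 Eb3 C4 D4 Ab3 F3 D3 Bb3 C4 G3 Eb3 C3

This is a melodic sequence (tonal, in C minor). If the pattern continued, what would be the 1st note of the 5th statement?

G3

Grouping in 5s, the 1st note of each cell is D4, C4, Bb3.
Carrying that down a 2nd forward: Ab3 → G3.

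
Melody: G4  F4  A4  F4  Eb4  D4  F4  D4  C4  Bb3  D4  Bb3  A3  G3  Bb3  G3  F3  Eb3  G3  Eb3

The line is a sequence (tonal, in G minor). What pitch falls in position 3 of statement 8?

A2

Grouping in 4s, the 3rd note of each cell is A4, F4, D4, Bb3, G3.
Extending down a 3rd: Eb3 → C3 → A2.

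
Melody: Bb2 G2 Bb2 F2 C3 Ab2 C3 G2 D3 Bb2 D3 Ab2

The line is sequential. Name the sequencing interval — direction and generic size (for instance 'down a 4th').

The 4-note cells begin on Bb2, C3, D3 — each up a 2nd from the last.
Bb2 to C3 is up a 2nd.

up a 2nd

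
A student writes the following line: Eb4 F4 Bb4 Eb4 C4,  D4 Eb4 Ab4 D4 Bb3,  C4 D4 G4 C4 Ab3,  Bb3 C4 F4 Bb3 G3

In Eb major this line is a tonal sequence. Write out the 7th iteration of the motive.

Unit = 5 notes; the statements start on Eb4, D4, C4, Bb3, moving down a 2nd each time.
Extending down a 2nd: Ab3 → G3 → F3.
From F3 the diatonic shape gives F3 G3 C4 F3 D3.

F3 G3 C4 F3 D3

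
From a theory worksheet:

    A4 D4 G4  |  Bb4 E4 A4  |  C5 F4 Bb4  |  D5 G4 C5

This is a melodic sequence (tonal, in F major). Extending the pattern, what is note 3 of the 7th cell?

F5

The unit is 3 notes. Position-3 pitches of the 4 shown cells: G4, A4, Bb4, C5.
Extending up a 2nd: D5 → E5 → F5.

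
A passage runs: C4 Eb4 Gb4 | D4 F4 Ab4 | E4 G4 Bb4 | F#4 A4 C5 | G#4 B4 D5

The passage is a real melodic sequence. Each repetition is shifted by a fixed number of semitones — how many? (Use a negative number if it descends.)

Taking 3-note groups, the heads are C4, D4, E4, F#4, G#4: the pattern moves up a 2nd.
C4→D4 is 62 − 60 = 2 semitones.

2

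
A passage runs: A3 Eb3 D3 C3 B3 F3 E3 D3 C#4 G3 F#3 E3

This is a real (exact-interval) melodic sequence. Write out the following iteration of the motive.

D#4 A3 G#3 F#3

The 4-note cells begin on A3, B3, C#4 — each up a 2nd from the last.
So cell 4 is D#4 A3 G#3 F#3.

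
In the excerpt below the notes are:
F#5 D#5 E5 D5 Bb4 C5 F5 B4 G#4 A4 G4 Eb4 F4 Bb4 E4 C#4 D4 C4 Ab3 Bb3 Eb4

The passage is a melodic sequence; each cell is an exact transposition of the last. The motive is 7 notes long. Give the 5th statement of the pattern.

D3 B2 C3 Bb2 Gb2 Ab2 Db3

Taking 7-note groups, the heads are F#5, B4, E4: the pattern moves down a 5th.
Carrying on: A3 → D3.
From D3 the exact shape gives D3 B2 C3 Bb2 Gb2 Ab2 Db3.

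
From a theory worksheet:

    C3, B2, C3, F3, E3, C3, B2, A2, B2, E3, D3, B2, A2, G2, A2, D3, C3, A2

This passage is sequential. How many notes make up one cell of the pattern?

Try groups of 6 (3 cells in 18 notes):
C3 B2 C3 F3 E3 C3 | B2 A2 B2 E3 D3 B2 | A2 G2 A2 D3 C3 A2
Each cell is the previous one down a 2nd — so the unit is 6 notes.

6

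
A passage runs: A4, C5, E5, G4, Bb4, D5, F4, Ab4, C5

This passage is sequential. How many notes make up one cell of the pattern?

There are 9 notes; a 3-note unit gives 3 cells:
A4 C5 E5 | G4 Bb4 D5 | F4 Ab4 C5
Every group is a transposition down a 2nd of the one before; no shorter unit works.

3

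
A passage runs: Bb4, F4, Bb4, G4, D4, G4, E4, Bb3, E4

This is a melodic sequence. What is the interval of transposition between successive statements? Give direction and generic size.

Unit = 3 notes; the statements start on Bb4, G4, E4, moving down a 3rd each time.
Bb4 to G4 is down a 3rd.

down a 3rd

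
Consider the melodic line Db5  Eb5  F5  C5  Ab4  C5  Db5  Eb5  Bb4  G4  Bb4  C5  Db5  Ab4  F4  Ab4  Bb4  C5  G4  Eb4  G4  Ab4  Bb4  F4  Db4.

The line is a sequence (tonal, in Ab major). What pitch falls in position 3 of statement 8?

Grouping in 5s, the 3rd note of each cell is F5, Eb5, Db5, C5, Bb4.
Each moves down a 2nd. Continuing: Ab4 → G4 → F4.

F4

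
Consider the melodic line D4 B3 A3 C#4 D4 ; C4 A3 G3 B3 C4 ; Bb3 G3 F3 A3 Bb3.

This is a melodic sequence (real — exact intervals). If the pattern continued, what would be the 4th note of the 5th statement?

With 5-note cells, note 4 of each statement runs C#4, B3, A3.
Each moves down a 2nd. Continuing: G3 → F3.

F3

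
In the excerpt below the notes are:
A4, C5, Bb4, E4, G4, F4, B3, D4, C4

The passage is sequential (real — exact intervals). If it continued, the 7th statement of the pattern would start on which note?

With a 3-note motive the entries are A4, E4, B3, each down a 4th from the previous.
Extending the heads down a 4th: F#3 → C#3 → G#2 → D#2.

D#2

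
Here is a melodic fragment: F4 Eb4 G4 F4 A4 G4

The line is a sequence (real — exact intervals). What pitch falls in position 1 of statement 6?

D#5

With 2-note cells, note 1 of each statement runs F4, G4, A4.
Extending up a 2nd: B4 → C#5 → D#5.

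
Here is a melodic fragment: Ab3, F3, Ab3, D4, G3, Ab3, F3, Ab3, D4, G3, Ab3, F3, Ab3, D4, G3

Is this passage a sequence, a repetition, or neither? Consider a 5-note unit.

Each 5-note cell is identical (Ab3 F3 Ab3 D4 G3), restated at the same pitch.

repetition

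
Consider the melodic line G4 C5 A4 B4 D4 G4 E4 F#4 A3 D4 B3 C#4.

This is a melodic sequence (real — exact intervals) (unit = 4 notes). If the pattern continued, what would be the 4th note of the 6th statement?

With 4-note cells, note 4 of each statement runs B4, F#4, C#4.
Extending down a 4th: G#3 → D#3 → A#2.

A#2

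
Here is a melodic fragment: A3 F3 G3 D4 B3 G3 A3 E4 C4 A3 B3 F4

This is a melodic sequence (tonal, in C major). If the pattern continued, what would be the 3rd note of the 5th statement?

With 4-note cells, note 3 of each statement runs G3, A3, B3.
Each moves up a 2nd. Continuing: C4 → D4.

D4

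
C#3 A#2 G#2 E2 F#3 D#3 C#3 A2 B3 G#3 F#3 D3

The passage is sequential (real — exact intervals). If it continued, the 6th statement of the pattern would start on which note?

D5

Unit = 4 notes; the statements start on C#3, F#3, B3, moving up a 4th each time.
Extending the heads up a 4th: E4 → A4 → D5.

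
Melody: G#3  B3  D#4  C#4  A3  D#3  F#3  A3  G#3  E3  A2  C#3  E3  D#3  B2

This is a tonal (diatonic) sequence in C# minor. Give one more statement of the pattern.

E2 G#2 B2 A2 F#2

With a 5-note motive the entries are G#3, D#3, A2, each down a 4th from the previous.
From E2 the diatonic shape gives E2 G#2 B2 A2 F#2.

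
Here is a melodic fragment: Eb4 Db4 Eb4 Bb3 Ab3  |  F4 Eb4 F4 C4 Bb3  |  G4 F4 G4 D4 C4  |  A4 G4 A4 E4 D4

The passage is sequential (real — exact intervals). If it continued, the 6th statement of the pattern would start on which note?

Taking 5-note groups, the heads are Eb4, F4, G4, A4: the pattern moves up a 2nd.
Continuing: B4 → C#5. Statement 6 starts on C#5.

C#5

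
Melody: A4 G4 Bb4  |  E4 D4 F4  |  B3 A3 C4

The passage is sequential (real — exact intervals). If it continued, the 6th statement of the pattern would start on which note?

G#2

Unit = 3 notes; the statements start on A4, E4, B3, moving down a 4th each time.
Extending the heads down a 4th: F#3 → C#3 → G#2.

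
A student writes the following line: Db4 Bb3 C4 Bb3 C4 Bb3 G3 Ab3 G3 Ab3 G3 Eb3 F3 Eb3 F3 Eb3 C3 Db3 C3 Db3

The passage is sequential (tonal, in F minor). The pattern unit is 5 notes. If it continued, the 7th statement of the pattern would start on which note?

Taking 5-note groups, the heads are Db4, Bb3, G3, Eb3: the pattern moves down a 3rd.
Continuing: C3 → Ab2 → F2. Statement 7 starts on F2.

F2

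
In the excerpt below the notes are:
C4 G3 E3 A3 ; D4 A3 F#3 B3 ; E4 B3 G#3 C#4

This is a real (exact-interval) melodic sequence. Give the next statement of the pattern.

F#4 C#4 A#3 D#4

With a 4-note motive the entries are C4, D4, E4, each up a 2nd from the previous.
So cell 4 is F#4 C#4 A#3 D#4.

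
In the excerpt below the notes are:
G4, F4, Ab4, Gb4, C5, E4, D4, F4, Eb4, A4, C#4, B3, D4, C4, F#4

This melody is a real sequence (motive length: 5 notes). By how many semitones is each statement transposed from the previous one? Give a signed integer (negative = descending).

Unit = 5 notes; the statements start on G4, E4, C#4, moving down a 3rd each time.
G4→E4 is 64 − 67 = -3 semitones.

-3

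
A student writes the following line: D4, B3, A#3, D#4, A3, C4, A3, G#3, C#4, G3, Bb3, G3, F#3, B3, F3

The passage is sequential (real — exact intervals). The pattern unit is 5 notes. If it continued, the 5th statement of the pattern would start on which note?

Gb3

Taking 5-note groups, the heads are D4, C4, Bb3: the pattern moves down a 2nd.
Extending the heads down a 2nd: Ab3 → Gb3.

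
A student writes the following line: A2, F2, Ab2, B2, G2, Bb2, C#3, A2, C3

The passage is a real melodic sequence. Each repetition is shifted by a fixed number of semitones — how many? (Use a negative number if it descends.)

With a 3-note motive the entries are A2, B2, C#3, each up a 2nd from the previous.
A2 to B2 spans +2 semitones.

2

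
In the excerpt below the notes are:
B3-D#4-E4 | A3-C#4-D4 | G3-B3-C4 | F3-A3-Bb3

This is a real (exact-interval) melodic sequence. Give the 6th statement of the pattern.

Unit = 3 notes; the statements start on B3, A3, G3, F3, moving down a 2nd each time.
Continuing the starts: Eb3 → Db3.
From Db3 the exact shape gives Db3 F3 Gb3.

Db3 F3 Gb3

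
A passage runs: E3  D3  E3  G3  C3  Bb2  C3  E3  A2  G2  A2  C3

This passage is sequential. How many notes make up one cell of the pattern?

4

Try groups of 4 (3 cells in 12 notes):
E3 D3 E3 G3 | C3 Bb2 C3 E3 | A2 G2 A2 C3
Each cell is the previous one down a 3rd — so the unit is 4 notes.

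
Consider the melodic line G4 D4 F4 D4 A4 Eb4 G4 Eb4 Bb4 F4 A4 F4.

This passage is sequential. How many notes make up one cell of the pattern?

4

There are 12 notes; a 4-note unit gives 3 cells:
G4 D4 F4 D4 | A4 Eb4 G4 Eb4 | Bb4 F4 A4 F4
That's a consistent up a 2nd shift per cell, and no other grouping gives one.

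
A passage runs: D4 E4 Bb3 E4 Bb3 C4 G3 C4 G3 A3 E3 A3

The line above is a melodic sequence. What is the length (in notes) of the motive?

4

12 notes total. Splitting into 3 groups of 4:
D4 E4 Bb3 E4 | Bb3 C4 G3 C4 | G3 A3 E3 A3
That's a consistent down a 3rd shift per cell, and no other grouping gives one.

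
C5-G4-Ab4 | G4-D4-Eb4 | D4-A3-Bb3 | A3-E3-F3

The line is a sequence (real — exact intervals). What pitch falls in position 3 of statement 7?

D2

With 3-note cells, note 3 of each statement runs Ab4, Eb4, Bb3, F3.
Extending down a 4th: C3 → G2 → D2.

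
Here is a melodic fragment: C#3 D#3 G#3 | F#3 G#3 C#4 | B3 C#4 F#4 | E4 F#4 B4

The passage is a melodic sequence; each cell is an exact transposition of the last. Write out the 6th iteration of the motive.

Taking 3-note groups, the heads are C#3, F#3, B3, E4: the pattern moves up a 4th.
Extending up a 4th: A4 → D5.
From D5 the exact shape gives D5 E5 A5.

D5 E5 A5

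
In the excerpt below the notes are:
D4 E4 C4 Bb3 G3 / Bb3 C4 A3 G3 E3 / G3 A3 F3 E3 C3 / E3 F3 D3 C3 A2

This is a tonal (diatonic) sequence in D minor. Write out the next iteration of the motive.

With a 5-note motive the entries are D4, Bb3, G3, E3, each down a 3rd from the previous.
Statement 5 starts on C3 and keeps the same diatonic contour: C3 D3 Bb2 A2 F2.

C3 D3 Bb2 A2 F2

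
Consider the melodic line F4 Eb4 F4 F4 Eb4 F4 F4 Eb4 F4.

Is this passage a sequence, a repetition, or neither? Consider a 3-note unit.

Each 3-note cell is identical (F4 Eb4 F4), restated at the same pitch.

repetition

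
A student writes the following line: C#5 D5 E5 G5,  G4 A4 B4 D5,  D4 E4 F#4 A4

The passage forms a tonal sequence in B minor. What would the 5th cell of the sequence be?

E3 F#3 G3 B3

Unit = 4 notes; the statements start on C#5, G4, D4, moving down a 4th each time.
Carrying on: A3 → E3.
So cell 5 is E3 F#3 G3 B3.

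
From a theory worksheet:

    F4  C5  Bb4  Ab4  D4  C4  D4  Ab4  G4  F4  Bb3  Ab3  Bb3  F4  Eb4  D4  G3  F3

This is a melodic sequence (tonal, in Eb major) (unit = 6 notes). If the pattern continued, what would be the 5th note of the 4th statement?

Eb3

The unit is 6 notes. Position-5 pitches of the 3 shown cells: D4, Bb3, G3.
From G3, down a 3rd gives Eb3.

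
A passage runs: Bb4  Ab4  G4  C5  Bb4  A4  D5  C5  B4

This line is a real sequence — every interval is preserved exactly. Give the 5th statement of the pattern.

F#5 E5 D#5

Taking 3-note groups, the heads are Bb4, C5, D5: the pattern moves up a 2nd.
Continuing the starts: E5 → F#5.
From F#5 the exact shape gives F#5 E5 D#5.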